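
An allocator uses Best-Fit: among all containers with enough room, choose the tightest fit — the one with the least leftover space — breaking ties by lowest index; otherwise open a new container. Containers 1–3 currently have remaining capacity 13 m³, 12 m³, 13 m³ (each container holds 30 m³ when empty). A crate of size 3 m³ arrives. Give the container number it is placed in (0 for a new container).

Containers with room: container 1 (13 m³), container 2 (12 m³), container 3 (13 m³).
Tightest fit is container 2 with 12 m³ free.

2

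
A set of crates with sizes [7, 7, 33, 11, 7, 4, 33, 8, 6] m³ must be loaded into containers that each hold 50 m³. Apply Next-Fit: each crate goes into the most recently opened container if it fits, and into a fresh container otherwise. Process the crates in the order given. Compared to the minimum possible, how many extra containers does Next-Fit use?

Next-Fit: [7,7,33] [11,7,4] [33,8,6] → 3 containers.
Total size 116 m³; any packing needs at least ⌈116/50⌉ = 3 containers.
So 3 is already optimal.

0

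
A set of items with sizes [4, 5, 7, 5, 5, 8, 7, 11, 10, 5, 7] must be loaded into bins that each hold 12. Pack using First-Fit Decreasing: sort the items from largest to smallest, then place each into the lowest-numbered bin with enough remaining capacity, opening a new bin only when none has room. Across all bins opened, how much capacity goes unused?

Sorted descending: 11, 10, 8, 7, 7, 7, 5, 5, 5, 5, 4.
11 → bin 1 (remaining 1)
10 → bin 2 (remaining 2)
8 → bin 3 (remaining 4)
7 → bin 4 (remaining 5)
7 → bin 5 (remaining 5)
7 → bin 6 (remaining 5)
5 → bin 4 (remaining 0)
5 → bin 5 (remaining 0)
5 → bin 6 (remaining 0)
5 → bin 7 (remaining 7)
4 → bin 3 (remaining 0)
7 bins × 12 = 84; used 74; unused 10.

10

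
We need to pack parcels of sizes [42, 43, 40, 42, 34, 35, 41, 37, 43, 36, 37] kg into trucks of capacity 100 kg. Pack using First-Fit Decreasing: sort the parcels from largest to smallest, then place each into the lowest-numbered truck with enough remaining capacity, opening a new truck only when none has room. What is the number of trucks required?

Sorted descending: 43, 43, 42, 42, 41, 40, 37, 37, 36, 35, 34.
Put 43 kg in truck 1; 57 kg remain.
Put 43 kg in truck 1; 14 kg remain.
Put 42 kg in truck 2; 58 kg remain.
Put 42 kg in truck 2; 16 kg remain.
Put 41 kg in truck 3; 59 kg remain.
Put 40 kg in truck 3; 19 kg remain.
Put 37 kg in truck 4; 63 kg remain.
Put 37 kg in truck 4; 26 kg remain.
Put 36 kg in truck 5; 64 kg remain.
Put 35 kg in truck 5; 29 kg remain.
Put 34 kg in truck 6; 66 kg remain.

6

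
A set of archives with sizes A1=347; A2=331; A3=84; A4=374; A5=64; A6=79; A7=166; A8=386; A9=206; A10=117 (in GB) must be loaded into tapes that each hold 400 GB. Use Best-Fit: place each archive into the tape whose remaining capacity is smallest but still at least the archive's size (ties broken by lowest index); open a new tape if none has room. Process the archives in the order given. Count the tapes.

tape 1: place A1 (347 GB), 53 GB left
tape 2: place A2 (331 GB), 69 GB left
tape 3: place A3 (84 GB), 316 GB left
tape 4: place A4 (374 GB), 26 GB left
tape 2: place A5 (64 GB), 5 GB left
tape 3: place A6 (79 GB), 237 GB left
tape 3: place A7 (166 GB), 71 GB left
tape 5: place A8 (386 GB), 14 GB left
tape 6: place A9 (206 GB), 194 GB left
tape 6: place A10 (117 GB), 77 GB left
Final tapes: [347] [331,64] [84,79,166] [374] [386] [206,117].

6 tapes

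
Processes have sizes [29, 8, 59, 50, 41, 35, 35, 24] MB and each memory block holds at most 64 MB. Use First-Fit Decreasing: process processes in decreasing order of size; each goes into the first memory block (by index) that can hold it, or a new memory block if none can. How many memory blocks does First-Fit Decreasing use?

5 memory blocks

Sorted descending: 59, 50, 41, 35, 35, 29, 24, 8.
Put 59 MB in memory block 1; 5 MB remain.
Put 50 MB in memory block 2; 14 MB remain.
Put 41 MB in memory block 3; 23 MB remain.
Put 35 MB in memory block 4; 29 MB remain.
Put 35 MB in memory block 5; 29 MB remain.
Put 29 MB in memory block 4; 0 MB remain.
Put 24 MB in memory block 5; 5 MB remain.
Put 8 MB in memory block 2; 6 MB remain.
Final memory blocks: [59] [50,8] [41] [35,29] [35,24].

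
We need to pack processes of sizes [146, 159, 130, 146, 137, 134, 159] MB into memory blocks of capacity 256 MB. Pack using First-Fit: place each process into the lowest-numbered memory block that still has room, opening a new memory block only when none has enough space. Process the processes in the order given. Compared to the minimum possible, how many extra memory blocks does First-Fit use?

0

First-Fit: [146] [159] [130] [146] [137] [134] [159] → 7 memory blocks.
7 processes exceed 128 MB (half the capacity), and no two of those can share a memory block, so at least 7 memory blocks are needed.
So 7 is already optimal.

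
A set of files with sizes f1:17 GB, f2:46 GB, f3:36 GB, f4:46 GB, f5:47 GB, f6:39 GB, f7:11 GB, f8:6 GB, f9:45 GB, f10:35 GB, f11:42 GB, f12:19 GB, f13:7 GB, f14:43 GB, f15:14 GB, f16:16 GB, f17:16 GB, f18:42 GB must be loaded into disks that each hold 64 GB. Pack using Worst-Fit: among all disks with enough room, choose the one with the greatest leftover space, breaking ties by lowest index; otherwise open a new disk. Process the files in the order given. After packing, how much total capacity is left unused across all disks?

113

disk 1: place f1 (17 GB), 47 GB left
disk 1: place f2 (46 GB), 1 GB left
disk 2: place f3 (36 GB), 28 GB left
disk 3: place f4 (46 GB), 18 GB left
disk 4: place f5 (47 GB), 17 GB left
disk 5: place f6 (39 GB), 25 GB left
disk 2: place f7 (11 GB), 17 GB left
disk 5: place f8 (6 GB), 19 GB left
disk 6: place f9 (45 GB), 19 GB left
disk 7: place f10 (35 GB), 29 GB left
disk 8: place f11 (42 GB), 22 GB left
disk 7: place f12 (19 GB), 10 GB left
disk 8: place f13 (7 GB), 15 GB left
disk 9: place f14 (43 GB), 21 GB left
disk 9: place f15 (14 GB), 7 GB left
disk 5: place f16 (16 GB), 3 GB left
disk 6: place f17 (16 GB), 3 GB left
disk 10: place f18 (42 GB), 22 GB left
10 disks × 64 GB = 640 GB; used 527 GB; unused 113 GB.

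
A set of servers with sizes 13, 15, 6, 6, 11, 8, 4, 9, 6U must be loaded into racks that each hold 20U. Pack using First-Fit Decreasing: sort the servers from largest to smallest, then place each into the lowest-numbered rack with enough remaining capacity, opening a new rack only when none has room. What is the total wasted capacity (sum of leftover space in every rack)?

Sorted descending: 15, 13, 11, 9, 8, 6, 6, 6, 4.
rack 1: place 15U, 5U left
rack 2: place 13U, 7U left
rack 3: place 11U, 9U left
rack 3: place 9U, 0U left
rack 4: place 8U, 12U left
rack 2: place 6U, 1U left
rack 4: place 6U, 6U left
rack 4: place 6U, 0U left
rack 1: place 4U, 1U left
4 racks × 20U = 80U; used 78U; unused 2U.

2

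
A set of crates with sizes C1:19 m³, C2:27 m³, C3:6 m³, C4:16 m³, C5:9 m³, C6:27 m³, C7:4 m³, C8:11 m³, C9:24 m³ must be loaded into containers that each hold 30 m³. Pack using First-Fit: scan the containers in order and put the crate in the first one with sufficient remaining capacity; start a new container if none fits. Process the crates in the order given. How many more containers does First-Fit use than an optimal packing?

1

First-Fit: [19,6,4] [27] [16,9] [27] [11] [24] → 6 containers.
Total size 143 m³; any packing needs at least ⌈143/30⌉ = 5 containers.
An optimal packing achieves that bound: [27] [27] [24,6] [19,11] [16,9,4] → 5 containers.
Excess: 6 − 5 = 1.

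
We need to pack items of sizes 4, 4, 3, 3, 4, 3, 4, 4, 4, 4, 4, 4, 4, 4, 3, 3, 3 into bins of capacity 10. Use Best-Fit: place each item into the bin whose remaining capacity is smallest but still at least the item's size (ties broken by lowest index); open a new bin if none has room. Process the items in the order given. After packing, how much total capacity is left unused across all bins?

bin 1: place 4, 6 left
bin 1: place 4, 2 left
bin 2: place 3, 7 left
bin 2: place 3, 4 left
bin 2: place 4, 0 left
bin 3: place 3, 7 left
bin 3: place 4, 3 left
bin 4: place 4, 6 left
bin 4: place 4, 2 left
bin 5: place 4, 6 left
bin 5: place 4, 2 left
bin 6: place 4, 6 left
bin 6: place 4, 2 left
bin 7: place 4, 6 left
bin 3: place 3, 0 left
bin 7: place 3, 3 left
bin 7: place 3, 0 left
7 bins × 10 = 70; used 62; unused 8.

8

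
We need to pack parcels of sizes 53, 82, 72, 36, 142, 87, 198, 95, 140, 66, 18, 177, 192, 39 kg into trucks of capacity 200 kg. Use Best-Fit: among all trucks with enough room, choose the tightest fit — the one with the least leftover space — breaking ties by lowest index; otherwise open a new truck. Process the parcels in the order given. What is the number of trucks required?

53 kg → truck 1 (remaining 147 kg)
82 kg → truck 1 (remaining 65 kg)
72 kg → truck 2 (remaining 128 kg)
36 kg → truck 1 (remaining 29 kg)
142 kg → truck 3 (remaining 58 kg)
87 kg → truck 2 (remaining 41 kg)
198 kg → truck 4 (remaining 2 kg)
95 kg → truck 5 (remaining 105 kg)
140 kg → truck 6 (remaining 60 kg)
66 kg → truck 5 (remaining 39 kg)
18 kg → truck 1 (remaining 11 kg)
177 kg → truck 7 (remaining 23 kg)
192 kg → truck 8 (remaining 8 kg)
39 kg → truck 5 (remaining 0 kg)

8 trucks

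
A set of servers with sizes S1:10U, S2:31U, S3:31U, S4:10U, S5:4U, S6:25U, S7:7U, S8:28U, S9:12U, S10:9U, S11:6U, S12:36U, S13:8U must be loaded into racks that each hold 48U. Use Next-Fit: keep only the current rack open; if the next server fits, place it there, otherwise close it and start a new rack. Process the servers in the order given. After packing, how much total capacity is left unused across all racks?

71

rack 1: place S1 (10U), 38U left
rack 1: place S2 (31U), 7U left
rack 2: place S3 (31U), 17U left
rack 2: place S4 (10U), 7U left
rack 2: place S5 (4U), 3U left
rack 3: place S6 (25U), 23U left
rack 3: place S7 (7U), 16U left
rack 4: place S8 (28U), 20U left
rack 4: place S9 (12U), 8U left
rack 5: place S10 (9U), 39U left
rack 5: place S11 (6U), 33U left
rack 6: place S12 (36U), 12U left
rack 6: place S13 (8U), 4U left
6 racks × 48U = 288U; used 217U; unused 71U.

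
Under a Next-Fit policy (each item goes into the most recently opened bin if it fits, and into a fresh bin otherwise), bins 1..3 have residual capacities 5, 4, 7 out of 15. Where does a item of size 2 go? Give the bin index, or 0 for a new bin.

3

Next-Fit only looks at bin 3, which has 7 free.
2 fits there.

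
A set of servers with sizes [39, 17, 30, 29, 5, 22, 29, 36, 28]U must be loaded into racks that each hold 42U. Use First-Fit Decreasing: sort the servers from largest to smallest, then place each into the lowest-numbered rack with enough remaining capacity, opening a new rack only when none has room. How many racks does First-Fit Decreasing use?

Sorted descending: 39, 36, 30, 29, 29, 28, 22, 17, 5.
Put 39U in rack 1; 3U remain.
Put 36U in rack 2; 6U remain.
Put 30U in rack 3; 12U remain.
Put 29U in rack 4; 13U remain.
Put 29U in rack 5; 13U remain.
Put 28U in rack 6; 14U remain.
Put 22U in rack 7; 20U remain.
Put 17U in rack 7; 3U remain.
Put 5U in rack 2; 1U remain.

7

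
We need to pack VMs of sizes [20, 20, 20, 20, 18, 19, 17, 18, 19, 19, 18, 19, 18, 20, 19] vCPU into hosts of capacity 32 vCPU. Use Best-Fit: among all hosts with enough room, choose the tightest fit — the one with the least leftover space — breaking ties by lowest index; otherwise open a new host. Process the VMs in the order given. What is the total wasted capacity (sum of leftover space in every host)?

196

Put 20 vCPU in host 1; 12 vCPU remain.
Put 20 vCPU in host 2; 12 vCPU remain.
Put 20 vCPU in host 3; 12 vCPU remain.
Put 20 vCPU in host 4; 12 vCPU remain.
Put 18 vCPU in host 5; 14 vCPU remain.
Put 19 vCPU in host 6; 13 vCPU remain.
Put 17 vCPU in host 7; 15 vCPU remain.
Put 18 vCPU in host 8; 14 vCPU remain.
Put 19 vCPU in host 9; 13 vCPU remain.
Put 19 vCPU in host 10; 13 vCPU remain.
Put 18 vCPU in host 11; 14 vCPU remain.
Put 19 vCPU in host 12; 13 vCPU remain.
Put 18 vCPU in host 13; 14 vCPU remain.
Put 20 vCPU in host 14; 12 vCPU remain.
Put 19 vCPU in host 15; 13 vCPU remain.
15 hosts × 32 vCPU = 480 vCPU; used 284 vCPU; unused 196 vCPU.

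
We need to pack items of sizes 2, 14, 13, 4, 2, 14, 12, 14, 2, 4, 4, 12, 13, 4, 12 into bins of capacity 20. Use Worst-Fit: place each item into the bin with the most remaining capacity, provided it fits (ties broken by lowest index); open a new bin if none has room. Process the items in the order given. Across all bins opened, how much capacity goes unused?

2 → bin 1 (remaining 18)
14 → bin 1 (remaining 4)
13 → bin 2 (remaining 7)
4 → bin 2 (remaining 3)
2 → bin 1 (remaining 2)
14 → bin 3 (remaining 6)
12 → bin 4 (remaining 8)
14 → bin 5 (remaining 6)
2 → bin 4 (remaining 6)
4 → bin 3 (remaining 2)
4 → bin 4 (remaining 2)
12 → bin 6 (remaining 8)
13 → bin 7 (remaining 7)
4 → bin 6 (remaining 4)
12 → bin 8 (remaining 8)
8 bins × 20 = 160; used 126; unused 34.

34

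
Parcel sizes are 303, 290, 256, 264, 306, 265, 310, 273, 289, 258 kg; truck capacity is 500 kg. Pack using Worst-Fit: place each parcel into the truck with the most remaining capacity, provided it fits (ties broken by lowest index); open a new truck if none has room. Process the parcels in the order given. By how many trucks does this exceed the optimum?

Worst-Fit: [303] [290] [256] [264] [306] [265] [310] [273] [289] [258] → 10 trucks.
10 parcels exceed 250 kg (half the capacity), and no two of those can share a truck, so at least 10 trucks are needed.
So 10 is already optimal.

0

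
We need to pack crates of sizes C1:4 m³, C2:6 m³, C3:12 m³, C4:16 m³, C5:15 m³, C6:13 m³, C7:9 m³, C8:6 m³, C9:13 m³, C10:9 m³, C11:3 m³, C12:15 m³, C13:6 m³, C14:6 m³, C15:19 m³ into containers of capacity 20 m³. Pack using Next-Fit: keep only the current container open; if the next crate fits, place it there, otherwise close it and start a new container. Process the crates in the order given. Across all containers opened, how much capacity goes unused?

C1 (4 m³) → container 1 (remaining 16 m³)
C2 (6 m³) → container 1 (remaining 10 m³)
C3 (12 m³) → container 2 (remaining 8 m³)
C4 (16 m³) → container 3 (remaining 4 m³)
C5 (15 m³) → container 4 (remaining 5 m³)
C6 (13 m³) → container 5 (remaining 7 m³)
C7 (9 m³) → container 6 (remaining 11 m³)
C8 (6 m³) → container 6 (remaining 5 m³)
C9 (13 m³) → container 7 (remaining 7 m³)
C10 (9 m³) → container 8 (remaining 11 m³)
C11 (3 m³) → container 8 (remaining 8 m³)
C12 (15 m³) → container 9 (remaining 5 m³)
C13 (6 m³) → container 10 (remaining 14 m³)
C14 (6 m³) → container 10 (remaining 8 m³)
C15 (19 m³) → container 11 (remaining 1 m³)
11 containers × 20 m³ = 220 m³; used 152 m³; unused 68 m³.

68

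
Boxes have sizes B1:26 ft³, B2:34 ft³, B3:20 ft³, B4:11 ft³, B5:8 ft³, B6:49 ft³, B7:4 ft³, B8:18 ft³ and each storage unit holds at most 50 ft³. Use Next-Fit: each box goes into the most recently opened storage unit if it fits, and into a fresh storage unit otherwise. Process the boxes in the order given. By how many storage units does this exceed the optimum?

Next-Fit: [26] [34] [20,11,8] [49] [4,18] → 5 storage units.
Total size 170 ft³; any packing needs at least ⌈170/50⌉ = 4 storage units.
An optimal packing achieves that bound: [49] [34,11,4] [26,20] [18,8] → 4 storage units.
Excess: 5 − 4 = 1.

1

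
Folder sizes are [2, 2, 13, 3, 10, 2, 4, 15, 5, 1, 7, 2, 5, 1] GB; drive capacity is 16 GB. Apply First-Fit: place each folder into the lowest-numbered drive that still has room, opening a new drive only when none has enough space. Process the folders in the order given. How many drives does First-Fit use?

Put 2 GB in drive 1; 14 GB remain.
Put 2 GB in drive 1; 12 GB remain.
Put 13 GB in drive 2; 3 GB remain.
Put 3 GB in drive 1; 9 GB remain.
Put 10 GB in drive 3; 6 GB remain.
Put 2 GB in drive 1; 7 GB remain.
Put 4 GB in drive 1; 3 GB remain.
Put 15 GB in drive 4; 1 GB remain.
Put 5 GB in drive 3; 1 GB remain.
Put 1 GB in drive 1; 2 GB remain.
Put 7 GB in drive 5; 9 GB remain.
Put 2 GB in drive 1; 0 GB remain.
Put 5 GB in drive 5; 4 GB remain.
Put 1 GB in drive 2; 2 GB remain.
Final drives: [2,2,3,2,4,1,2] [13,1] [10,5] [15] [7,5].

5 drives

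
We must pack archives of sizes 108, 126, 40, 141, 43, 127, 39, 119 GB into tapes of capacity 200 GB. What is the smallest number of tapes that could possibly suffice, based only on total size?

Total size = 108 + 126 + 40 + 141 + 43 + 127 + 39 + 119 = 743 GB.
⌈743 / 200⌉ = 4.

4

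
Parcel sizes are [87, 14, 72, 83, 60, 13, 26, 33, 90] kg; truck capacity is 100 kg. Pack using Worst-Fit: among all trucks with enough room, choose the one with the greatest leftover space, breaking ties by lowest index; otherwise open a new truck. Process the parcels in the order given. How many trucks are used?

truck 1: place 87 kg, 13 kg left
truck 2: place 14 kg, 86 kg left
truck 2: place 72 kg, 14 kg left
truck 3: place 83 kg, 17 kg left
truck 4: place 60 kg, 40 kg left
truck 4: place 13 kg, 27 kg left
truck 4: place 26 kg, 1 kg left
truck 5: place 33 kg, 67 kg left
truck 6: place 90 kg, 10 kg left
Final trucks: [87] [14,72] [83] [60,13,26] [33] [90].

6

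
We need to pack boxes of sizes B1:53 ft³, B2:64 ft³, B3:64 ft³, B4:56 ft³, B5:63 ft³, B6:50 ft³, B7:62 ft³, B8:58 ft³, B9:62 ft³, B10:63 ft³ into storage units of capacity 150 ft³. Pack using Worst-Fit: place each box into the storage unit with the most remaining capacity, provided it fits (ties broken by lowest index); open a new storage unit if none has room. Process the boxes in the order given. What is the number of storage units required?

5 storage units

B1 (53 ft³) → storage unit 1 (remaining 97 ft³)
B2 (64 ft³) → storage unit 1 (remaining 33 ft³)
B3 (64 ft³) → storage unit 2 (remaining 86 ft³)
B4 (56 ft³) → storage unit 2 (remaining 30 ft³)
B5 (63 ft³) → storage unit 3 (remaining 87 ft³)
B6 (50 ft³) → storage unit 3 (remaining 37 ft³)
B7 (62 ft³) → storage unit 4 (remaining 88 ft³)
B8 (58 ft³) → storage unit 4 (remaining 30 ft³)
B9 (62 ft³) → storage unit 5 (remaining 88 ft³)
B10 (63 ft³) → storage unit 5 (remaining 25 ft³)
Final storage units: [53,64] [64,56] [63,50] [62,58] [62,63].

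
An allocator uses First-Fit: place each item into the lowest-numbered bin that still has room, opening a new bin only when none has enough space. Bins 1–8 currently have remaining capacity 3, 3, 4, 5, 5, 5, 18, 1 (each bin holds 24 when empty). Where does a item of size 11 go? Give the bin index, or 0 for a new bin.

Bins with room: bin 7 (18).
The first with room is bin 7.

7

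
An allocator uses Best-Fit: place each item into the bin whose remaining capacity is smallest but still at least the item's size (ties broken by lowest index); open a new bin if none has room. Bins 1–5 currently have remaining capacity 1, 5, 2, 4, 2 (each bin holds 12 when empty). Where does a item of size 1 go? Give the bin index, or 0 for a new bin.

1

Bins with room: bin 1 (1), bin 2 (5), bin 3 (2), bin 4 (4), bin 5 (2).
Tightest fit is bin 1 with 1 free.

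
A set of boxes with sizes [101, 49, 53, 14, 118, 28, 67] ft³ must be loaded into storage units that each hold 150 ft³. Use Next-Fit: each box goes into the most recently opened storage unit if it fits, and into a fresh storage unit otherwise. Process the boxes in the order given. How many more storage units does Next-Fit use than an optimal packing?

1

Next-Fit: [101,49] [53,14] [118,28] [67] → 4 storage units.
Total size 430 ft³; any packing needs at least ⌈430/150⌉ = 3 storage units.
An optimal packing achieves that bound: [118,28] [101,49] [67,53,14] → 3 storage units.
Excess: 4 − 3 = 1.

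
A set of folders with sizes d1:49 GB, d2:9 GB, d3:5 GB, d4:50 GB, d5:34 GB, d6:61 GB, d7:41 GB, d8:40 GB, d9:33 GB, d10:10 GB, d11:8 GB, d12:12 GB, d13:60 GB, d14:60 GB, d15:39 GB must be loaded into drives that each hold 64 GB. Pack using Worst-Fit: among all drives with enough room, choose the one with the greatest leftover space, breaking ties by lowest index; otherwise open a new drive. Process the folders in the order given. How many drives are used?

Put d1 (49 GB) in drive 1; 15 GB remain.
Put d2 (9 GB) in drive 1; 6 GB remain.
Put d3 (5 GB) in drive 1; 1 GB remain.
Put d4 (50 GB) in drive 2; 14 GB remain.
Put d5 (34 GB) in drive 3; 30 GB remain.
Put d6 (61 GB) in drive 4; 3 GB remain.
Put d7 (41 GB) in drive 5; 23 GB remain.
Put d8 (40 GB) in drive 6; 24 GB remain.
Put d9 (33 GB) in drive 7; 31 GB remain.
Put d10 (10 GB) in drive 7; 21 GB remain.
Put d11 (8 GB) in drive 3; 22 GB remain.
Put d12 (12 GB) in drive 6; 12 GB remain.
Put d13 (60 GB) in drive 8; 4 GB remain.
Put d14 (60 GB) in drive 9; 4 GB remain.
Put d15 (39 GB) in drive 10; 25 GB remain.

10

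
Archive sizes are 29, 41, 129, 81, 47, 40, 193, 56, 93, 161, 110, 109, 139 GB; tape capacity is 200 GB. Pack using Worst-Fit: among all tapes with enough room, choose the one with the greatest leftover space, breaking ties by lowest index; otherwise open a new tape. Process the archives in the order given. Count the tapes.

tape 1: place 29 GB, 171 GB left
tape 1: place 41 GB, 130 GB left
tape 1: place 129 GB, 1 GB left
tape 2: place 81 GB, 119 GB left
tape 2: place 47 GB, 72 GB left
tape 2: place 40 GB, 32 GB left
tape 3: place 193 GB, 7 GB left
tape 4: place 56 GB, 144 GB left
tape 4: place 93 GB, 51 GB left
tape 5: place 161 GB, 39 GB left
tape 6: place 110 GB, 90 GB left
tape 7: place 109 GB, 91 GB left
tape 8: place 139 GB, 61 GB left

8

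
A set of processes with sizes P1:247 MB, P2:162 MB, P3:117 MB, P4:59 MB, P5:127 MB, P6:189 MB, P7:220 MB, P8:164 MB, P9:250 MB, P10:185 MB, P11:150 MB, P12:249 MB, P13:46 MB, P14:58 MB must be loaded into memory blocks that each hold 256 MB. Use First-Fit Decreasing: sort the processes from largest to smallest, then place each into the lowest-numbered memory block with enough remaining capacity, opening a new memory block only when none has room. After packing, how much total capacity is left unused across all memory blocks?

Sorted descending: 250, 249, 247, 220, 189, 185, 164, 162, 150, 127, 117, 59, 58, 46.
Put 250 MB in memory block 1; 6 MB remain.
Put 249 MB in memory block 2; 7 MB remain.
Put 247 MB in memory block 3; 9 MB remain.
Put 220 MB in memory block 4; 36 MB remain.
Put 189 MB in memory block 5; 67 MB remain.
Put 185 MB in memory block 6; 71 MB remain.
Put 164 MB in memory block 7; 92 MB remain.
Put 162 MB in memory block 8; 94 MB remain.
Put 150 MB in memory block 9; 106 MB remain.
Put 127 MB in memory block 10; 129 MB remain.
Put 117 MB in memory block 10; 12 MB remain.
Put 59 MB in memory block 5; 8 MB remain.
Put 58 MB in memory block 6; 13 MB remain.
Put 46 MB in memory block 7; 46 MB remain.
10 memory blocks × 256 MB = 2560 MB; used 2223 MB; unused 337 MB.

337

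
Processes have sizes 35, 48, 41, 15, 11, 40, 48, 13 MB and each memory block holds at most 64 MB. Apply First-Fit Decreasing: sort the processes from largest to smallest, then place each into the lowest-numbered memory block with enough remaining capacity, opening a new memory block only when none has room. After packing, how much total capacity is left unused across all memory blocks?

69

Sorted descending: 48, 48, 41, 40, 35, 15, 13, 11.
Put 48 MB in memory block 1; 16 MB remain.
Put 48 MB in memory block 2; 16 MB remain.
Put 41 MB in memory block 3; 23 MB remain.
Put 40 MB in memory block 4; 24 MB remain.
Put 35 MB in memory block 5; 29 MB remain.
Put 15 MB in memory block 1; 1 MB remain.
Put 13 MB in memory block 2; 3 MB remain.
Put 11 MB in memory block 3; 12 MB remain.
5 memory blocks × 64 MB = 320 MB; used 251 MB; unused 69 MB.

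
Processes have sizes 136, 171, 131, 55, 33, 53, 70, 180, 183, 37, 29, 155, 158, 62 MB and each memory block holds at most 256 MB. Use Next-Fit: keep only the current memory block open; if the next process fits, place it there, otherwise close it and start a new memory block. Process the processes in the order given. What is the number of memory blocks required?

8

memory block 1: place 136 MB, 120 MB left
memory block 2: place 171 MB, 85 MB left
memory block 3: place 131 MB, 125 MB left
memory block 3: place 55 MB, 70 MB left
memory block 3: place 33 MB, 37 MB left
memory block 4: place 53 MB, 203 MB left
memory block 4: place 70 MB, 133 MB left
memory block 5: place 180 MB, 76 MB left
memory block 6: place 183 MB, 73 MB left
memory block 6: place 37 MB, 36 MB left
memory block 6: place 29 MB, 7 MB left
memory block 7: place 155 MB, 101 MB left
memory block 8: place 158 MB, 98 MB left
memory block 8: place 62 MB, 36 MB left
Final memory blocks: [136] [171] [131,55,33] [53,70] [180] [183,37,29] [155] [158,62].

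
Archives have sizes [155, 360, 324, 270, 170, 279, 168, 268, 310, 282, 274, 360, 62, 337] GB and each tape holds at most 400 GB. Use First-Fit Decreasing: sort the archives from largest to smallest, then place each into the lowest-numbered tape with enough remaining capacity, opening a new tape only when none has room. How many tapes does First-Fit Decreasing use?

12 tapes

Sorted descending: 360, 360, 337, 324, 310, 282, 279, 274, 270, 268, 170, 168, 155, 62.
360 GB → tape 1 (remaining 40 GB)
360 GB → tape 2 (remaining 40 GB)
337 GB → tape 3 (remaining 63 GB)
324 GB → tape 4 (remaining 76 GB)
310 GB → tape 5 (remaining 90 GB)
282 GB → tape 6 (remaining 118 GB)
279 GB → tape 7 (remaining 121 GB)
274 GB → tape 8 (remaining 126 GB)
270 GB → tape 9 (remaining 130 GB)
268 GB → tape 10 (remaining 132 GB)
170 GB → tape 11 (remaining 230 GB)
168 GB → tape 11 (remaining 62 GB)
155 GB → tape 12 (remaining 245 GB)
62 GB → tape 3 (remaining 1 GB)
Final tapes: [360] [360] [337,62] [324] [310] [282] [279] [274] [270] [268] [170,168] [155].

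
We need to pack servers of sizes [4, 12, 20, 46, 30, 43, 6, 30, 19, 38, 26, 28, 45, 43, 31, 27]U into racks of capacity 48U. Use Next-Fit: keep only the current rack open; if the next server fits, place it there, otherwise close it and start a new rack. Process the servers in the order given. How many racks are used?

4U → rack 1 (remaining 44U)
12U → rack 1 (remaining 32U)
20U → rack 1 (remaining 12U)
46U → rack 2 (remaining 2U)
30U → rack 3 (remaining 18U)
43U → rack 4 (remaining 5U)
6U → rack 5 (remaining 42U)
30U → rack 5 (remaining 12U)
19U → rack 6 (remaining 29U)
38U → rack 7 (remaining 10U)
26U → rack 8 (remaining 22U)
28U → rack 9 (remaining 20U)
45U → rack 10 (remaining 3U)
43U → rack 11 (remaining 5U)
31U → rack 12 (remaining 17U)
27U → rack 13 (remaining 21U)
Final racks: [4,12,20] [46] [30] [43] [6,30] [19] [38] [26] [28] [45] [43] [31] [27].

13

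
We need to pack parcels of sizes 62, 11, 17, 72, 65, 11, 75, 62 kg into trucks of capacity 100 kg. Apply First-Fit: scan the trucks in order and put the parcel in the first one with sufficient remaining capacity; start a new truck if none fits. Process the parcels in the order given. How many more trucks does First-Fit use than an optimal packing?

0

First-Fit: [62,11,17] [72,11] [65] [75] [62] → 5 trucks.
5 parcels exceed 50 kg (half the capacity), and no two of those can share a truck, so at least 5 trucks are needed.
So 5 is already optimal.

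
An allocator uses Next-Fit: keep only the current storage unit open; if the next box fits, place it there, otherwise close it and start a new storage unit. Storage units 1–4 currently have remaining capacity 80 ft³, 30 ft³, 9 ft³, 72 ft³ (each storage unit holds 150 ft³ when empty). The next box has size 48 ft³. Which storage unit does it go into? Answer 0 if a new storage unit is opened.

4

Next-Fit only looks at storage unit 4, which has 72 ft³ free.
48 ft³ fits there.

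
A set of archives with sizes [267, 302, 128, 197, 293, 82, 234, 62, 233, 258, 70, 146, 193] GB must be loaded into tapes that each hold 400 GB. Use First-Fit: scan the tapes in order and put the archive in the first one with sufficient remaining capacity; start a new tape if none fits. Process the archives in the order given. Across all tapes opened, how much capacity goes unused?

735

tape 1: place 267 GB, 133 GB left
tape 2: place 302 GB, 98 GB left
tape 1: place 128 GB, 5 GB left
tape 3: place 197 GB, 203 GB left
tape 4: place 293 GB, 107 GB left
tape 2: place 82 GB, 16 GB left
tape 5: place 234 GB, 166 GB left
tape 3: place 62 GB, 141 GB left
tape 6: place 233 GB, 167 GB left
tape 7: place 258 GB, 142 GB left
tape 3: place 70 GB, 71 GB left
tape 5: place 146 GB, 20 GB left
tape 8: place 193 GB, 207 GB left
8 tapes × 400 GB = 3200 GB; used 2465 GB; unused 735 GB.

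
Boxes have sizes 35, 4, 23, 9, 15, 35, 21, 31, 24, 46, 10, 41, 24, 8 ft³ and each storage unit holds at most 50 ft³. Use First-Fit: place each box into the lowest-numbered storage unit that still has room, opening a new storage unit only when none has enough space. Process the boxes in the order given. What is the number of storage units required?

storage unit 1: place 35 ft³, 15 ft³ left
storage unit 1: place 4 ft³, 11 ft³ left
storage unit 2: place 23 ft³, 27 ft³ left
storage unit 1: place 9 ft³, 2 ft³ left
storage unit 2: place 15 ft³, 12 ft³ left
storage unit 3: place 35 ft³, 15 ft³ left
storage unit 4: place 21 ft³, 29 ft³ left
storage unit 5: place 31 ft³, 19 ft³ left
storage unit 4: place 24 ft³, 5 ft³ left
storage unit 6: place 46 ft³, 4 ft³ left
storage unit 2: place 10 ft³, 2 ft³ left
storage unit 7: place 41 ft³, 9 ft³ left
storage unit 8: place 24 ft³, 26 ft³ left
storage unit 3: place 8 ft³, 7 ft³ left
Final storage units: [35,4,9] [23,15,10] [35,8] [21,24] [31] [46] [41] [24].

8 storage units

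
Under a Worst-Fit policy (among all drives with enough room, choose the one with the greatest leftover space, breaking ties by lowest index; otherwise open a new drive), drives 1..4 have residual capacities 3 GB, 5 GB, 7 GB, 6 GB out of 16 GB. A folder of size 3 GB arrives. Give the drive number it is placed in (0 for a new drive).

Drives with room: drive 1 (3 GB), drive 2 (5 GB), drive 3 (7 GB), drive 4 (6 GB).
Most room is drive 3 with 7 GB free.

3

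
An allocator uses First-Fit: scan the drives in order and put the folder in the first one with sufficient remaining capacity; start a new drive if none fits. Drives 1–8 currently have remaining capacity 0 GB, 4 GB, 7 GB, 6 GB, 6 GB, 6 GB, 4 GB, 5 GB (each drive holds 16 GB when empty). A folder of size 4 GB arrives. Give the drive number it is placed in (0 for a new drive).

Drives with room: drive 2 (4 GB), drive 3 (7 GB), drive 4 (6 GB), drive 5 (6 GB), drive 6 (6 GB), drive 7 (4 GB), drive 8 (5 GB).
The first with room is drive 2.

2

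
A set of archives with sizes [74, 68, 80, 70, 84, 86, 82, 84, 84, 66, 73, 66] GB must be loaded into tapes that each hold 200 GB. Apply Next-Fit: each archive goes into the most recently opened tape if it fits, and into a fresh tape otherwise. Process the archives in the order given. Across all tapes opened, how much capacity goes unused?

Put 74 GB in tape 1; 126 GB remain.
Put 68 GB in tape 1; 58 GB remain.
Put 80 GB in tape 2; 120 GB remain.
Put 70 GB in tape 2; 50 GB remain.
Put 84 GB in tape 3; 116 GB remain.
Put 86 GB in tape 3; 30 GB remain.
Put 82 GB in tape 4; 118 GB remain.
Put 84 GB in tape 4; 34 GB remain.
Put 84 GB in tape 5; 116 GB remain.
Put 66 GB in tape 5; 50 GB remain.
Put 73 GB in tape 6; 127 GB remain.
Put 66 GB in tape 6; 61 GB remain.
6 tapes × 200 GB = 1200 GB; used 917 GB; unused 283 GB.

283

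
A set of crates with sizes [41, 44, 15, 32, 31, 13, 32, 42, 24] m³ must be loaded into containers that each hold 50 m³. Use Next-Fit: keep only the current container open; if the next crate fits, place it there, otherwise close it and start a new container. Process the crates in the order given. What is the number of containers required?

Put 41 m³ in container 1; 9 m³ remain.
Put 44 m³ in container 2; 6 m³ remain.
Put 15 m³ in container 3; 35 m³ remain.
Put 32 m³ in container 3; 3 m³ remain.
Put 31 m³ in container 4; 19 m³ remain.
Put 13 m³ in container 4; 6 m³ remain.
Put 32 m³ in container 5; 18 m³ remain.
Put 42 m³ in container 6; 8 m³ remain.
Put 24 m³ in container 7; 26 m³ remain.
Final containers: [41] [44] [15,32] [31,13] [32] [42] [24].

7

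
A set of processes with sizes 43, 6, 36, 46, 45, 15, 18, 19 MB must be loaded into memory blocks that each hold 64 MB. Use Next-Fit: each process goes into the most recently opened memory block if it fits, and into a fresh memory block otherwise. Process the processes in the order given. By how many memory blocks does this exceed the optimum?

Next-Fit: [43,6] [36] [46] [45,15] [18,19] → 5 memory blocks.
Total size 228 MB; any packing needs at least ⌈228/64⌉ = 4 memory blocks.
An optimal packing achieves that bound: [46,18] [45,19] [43,15,6] [36] → 4 memory blocks.
Excess: 5 − 4 = 1.

1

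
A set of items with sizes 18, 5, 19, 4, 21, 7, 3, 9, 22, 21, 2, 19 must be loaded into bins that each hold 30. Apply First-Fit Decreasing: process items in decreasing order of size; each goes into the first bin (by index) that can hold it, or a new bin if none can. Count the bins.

Sorted descending: 22, 21, 21, 19, 19, 18, 9, 7, 5, 4, 3, 2.
22 → bin 1 (remaining 8)
21 → bin 2 (remaining 9)
21 → bin 3 (remaining 9)
19 → bin 4 (remaining 11)
19 → bin 5 (remaining 11)
18 → bin 6 (remaining 12)
9 → bin 2 (remaining 0)
7 → bin 1 (remaining 1)
5 → bin 3 (remaining 4)
4 → bin 3 (remaining 0)
3 → bin 4 (remaining 8)
2 → bin 4 (remaining 6)
Final bins: [22,7] [21,9] [21,5,4] [19,3,2] [19] [18].

6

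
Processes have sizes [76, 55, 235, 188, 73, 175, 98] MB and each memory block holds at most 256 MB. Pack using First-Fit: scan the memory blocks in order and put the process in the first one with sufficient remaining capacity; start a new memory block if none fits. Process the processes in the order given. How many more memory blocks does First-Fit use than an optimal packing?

First-Fit: [76,55,73] [235] [188] [175] [98] → 5 memory blocks.
Total size 900 MB; any packing needs at least ⌈900/256⌉ = 4 memory blocks.
An optimal packing achieves that bound: [235] [188,55] [175,76] [98,73] → 4 memory blocks.
Excess: 5 − 4 = 1.

1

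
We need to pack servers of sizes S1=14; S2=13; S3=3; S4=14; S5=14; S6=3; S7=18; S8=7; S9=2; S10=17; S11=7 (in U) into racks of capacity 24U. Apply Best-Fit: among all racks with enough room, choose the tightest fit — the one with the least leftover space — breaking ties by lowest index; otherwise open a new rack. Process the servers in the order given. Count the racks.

Put S1 (14U) in rack 1; 10U remain.
Put S2 (13U) in rack 2; 11U remain.
Put S3 (3U) in rack 1; 7U remain.
Put S4 (14U) in rack 3; 10U remain.
Put S5 (14U) in rack 4; 10U remain.
Put S6 (3U) in rack 1; 4U remain.
Put S7 (18U) in rack 5; 6U remain.
Put S8 (7U) in rack 3; 3U remain.
Put S9 (2U) in rack 3; 1U remain.
Put S10 (17U) in rack 6; 7U remain.
Put S11 (7U) in rack 6; 0U remain.

6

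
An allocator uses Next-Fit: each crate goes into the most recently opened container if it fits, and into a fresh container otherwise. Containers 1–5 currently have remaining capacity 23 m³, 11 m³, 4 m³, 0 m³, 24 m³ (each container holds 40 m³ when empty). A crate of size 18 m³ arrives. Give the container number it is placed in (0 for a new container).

Next-Fit only looks at container 5, which has 24 m³ free.
18 m³ fits there.

5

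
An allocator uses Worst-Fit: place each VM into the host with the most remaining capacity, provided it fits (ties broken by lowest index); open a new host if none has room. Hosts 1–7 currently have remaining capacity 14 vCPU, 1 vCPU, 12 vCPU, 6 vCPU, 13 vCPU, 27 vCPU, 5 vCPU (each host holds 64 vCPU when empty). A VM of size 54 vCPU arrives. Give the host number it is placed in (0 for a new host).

No host has ≥ 54 vCPU free, so a new host is opened.

0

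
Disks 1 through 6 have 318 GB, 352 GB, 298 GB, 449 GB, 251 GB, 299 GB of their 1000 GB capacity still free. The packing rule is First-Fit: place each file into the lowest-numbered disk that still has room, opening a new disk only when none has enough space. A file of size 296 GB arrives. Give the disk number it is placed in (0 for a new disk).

Disks with room: disk 1 (318 GB), disk 2 (352 GB), disk 3 (298 GB), disk 4 (449 GB), disk 6 (299 GB).
The first with room is disk 1.

1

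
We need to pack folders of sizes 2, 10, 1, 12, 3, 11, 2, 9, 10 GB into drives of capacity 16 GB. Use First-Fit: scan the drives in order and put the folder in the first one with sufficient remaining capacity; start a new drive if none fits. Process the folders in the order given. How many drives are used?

5 drives

2 GB → drive 1 (remaining 14 GB)
10 GB → drive 1 (remaining 4 GB)
1 GB → drive 1 (remaining 3 GB)
12 GB → drive 2 (remaining 4 GB)
3 GB → drive 1 (remaining 0 GB)
11 GB → drive 3 (remaining 5 GB)
2 GB → drive 2 (remaining 2 GB)
9 GB → drive 4 (remaining 7 GB)
10 GB → drive 5 (remaining 6 GB)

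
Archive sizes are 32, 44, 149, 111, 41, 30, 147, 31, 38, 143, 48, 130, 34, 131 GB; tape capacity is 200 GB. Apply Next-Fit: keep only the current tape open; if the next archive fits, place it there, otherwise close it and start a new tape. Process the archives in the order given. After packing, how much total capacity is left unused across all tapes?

291

tape 1: place 32 GB, 168 GB left
tape 1: place 44 GB, 124 GB left
tape 2: place 149 GB, 51 GB left
tape 3: place 111 GB, 89 GB left
tape 3: place 41 GB, 48 GB left
tape 3: place 30 GB, 18 GB left
tape 4: place 147 GB, 53 GB left
tape 4: place 31 GB, 22 GB left
tape 5: place 38 GB, 162 GB left
tape 5: place 143 GB, 19 GB left
tape 6: place 48 GB, 152 GB left
tape 6: place 130 GB, 22 GB left
tape 7: place 34 GB, 166 GB left
tape 7: place 131 GB, 35 GB left
7 tapes × 200 GB = 1400 GB; used 1109 GB; unused 291 GB.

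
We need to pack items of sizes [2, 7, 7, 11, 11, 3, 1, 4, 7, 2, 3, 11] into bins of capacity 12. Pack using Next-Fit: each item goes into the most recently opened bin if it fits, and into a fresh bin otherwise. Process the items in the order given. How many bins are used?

7

Put 2 in bin 1; 10 remain.
Put 7 in bin 1; 3 remain.
Put 7 in bin 2; 5 remain.
Put 11 in bin 3; 1 remain.
Put 11 in bin 4; 1 remain.
Put 3 in bin 5; 9 remain.
Put 1 in bin 5; 8 remain.
Put 4 in bin 5; 4 remain.
Put 7 in bin 6; 5 remain.
Put 2 in bin 6; 3 remain.
Put 3 in bin 6; 0 remain.
Put 11 in bin 7; 1 remain.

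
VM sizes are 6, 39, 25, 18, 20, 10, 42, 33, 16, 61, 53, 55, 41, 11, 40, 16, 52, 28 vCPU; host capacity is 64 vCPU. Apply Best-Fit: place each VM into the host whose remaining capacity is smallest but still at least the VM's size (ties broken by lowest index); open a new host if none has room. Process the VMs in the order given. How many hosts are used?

6 vCPU → host 1 (remaining 58 vCPU)
39 vCPU → host 1 (remaining 19 vCPU)
25 vCPU → host 2 (remaining 39 vCPU)
18 vCPU → host 1 (remaining 1 vCPU)
20 vCPU → host 2 (remaining 19 vCPU)
10 vCPU → host 2 (remaining 9 vCPU)
42 vCPU → host 3 (remaining 22 vCPU)
33 vCPU → host 4 (remaining 31 vCPU)
16 vCPU → host 3 (remaining 6 vCPU)
61 vCPU → host 5 (remaining 3 vCPU)
53 vCPU → host 6 (remaining 11 vCPU)
55 vCPU → host 7 (remaining 9 vCPU)
41 vCPU → host 8 (remaining 23 vCPU)
11 vCPU → host 6 (remaining 0 vCPU)
40 vCPU → host 9 (remaining 24 vCPU)
16 vCPU → host 8 (remaining 7 vCPU)
52 vCPU → host 10 (remaining 12 vCPU)
28 vCPU → host 4 (remaining 3 vCPU)

10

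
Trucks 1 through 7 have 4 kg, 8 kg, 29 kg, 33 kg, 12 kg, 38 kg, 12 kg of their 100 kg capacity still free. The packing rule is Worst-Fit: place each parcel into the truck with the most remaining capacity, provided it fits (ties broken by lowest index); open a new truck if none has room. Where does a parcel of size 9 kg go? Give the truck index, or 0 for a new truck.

6

Trucks with room: truck 3 (29 kg), truck 4 (33 kg), truck 5 (12 kg), truck 6 (38 kg), truck 7 (12 kg).
Most room is truck 6 with 38 kg free.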